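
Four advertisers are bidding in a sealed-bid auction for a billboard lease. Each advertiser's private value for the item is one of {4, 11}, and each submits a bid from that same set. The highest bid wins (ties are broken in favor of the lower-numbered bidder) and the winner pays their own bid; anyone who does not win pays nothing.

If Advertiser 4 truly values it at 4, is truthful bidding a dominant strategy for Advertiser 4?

Yes

Check each profile of the others' bids and compare truth against every alternative bid.
Others bid (4, 4, 4): truth gives 0, best alternative gives -7.
Others bid (4, 4, 11): truth gives 0, best alternative gives 0.
Others bid (4, 11, 4): truth gives 0, best alternative gives 0.
Others bid (4, 11, 11): truth gives 0, best alternative gives 0.
Others bid (11, 4, 4): truth gives 0, best alternative gives 0.
Others bid (11, 4, 11): truth gives 0, best alternative gives 0.
(Remaining 2 profiles checked similarly; truth is weakly best in each.)
In every case the truthful bid is at least as good as any alternative, so it is a dominant strategy.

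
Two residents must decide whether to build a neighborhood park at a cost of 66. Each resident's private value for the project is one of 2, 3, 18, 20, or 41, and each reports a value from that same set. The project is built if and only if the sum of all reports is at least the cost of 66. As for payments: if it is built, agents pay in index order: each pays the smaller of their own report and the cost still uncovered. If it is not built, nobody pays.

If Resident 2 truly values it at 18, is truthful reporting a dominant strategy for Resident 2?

Check each profile of the others' reports and compare truth against every alternative report.
Others report (2): truth gives 0, best alternative gives 0.
Others report (3): truth gives 0, best alternative gives 0.
Others report (18): truth gives 0, best alternative gives 0.
Others report (20): truth gives 0, best alternative gives 0.
Others report (41): truth gives 0, best alternative gives 0.
In every case the truthful report is at least as good as any alternative, so it is a dominant strategy.

Yes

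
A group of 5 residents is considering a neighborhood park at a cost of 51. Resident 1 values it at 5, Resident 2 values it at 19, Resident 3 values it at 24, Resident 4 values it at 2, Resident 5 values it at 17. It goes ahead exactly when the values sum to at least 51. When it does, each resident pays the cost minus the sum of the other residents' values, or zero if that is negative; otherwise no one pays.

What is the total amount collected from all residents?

Total value 67 ≥ cost 51, so it is built.
Resident 1: others sum to 62; max(0, 51 - 62) = 0.
Resident 2: others sum to 48; max(0, 51 - 48) = 3.
Resident 3: others sum to 43; max(0, 51 - 43) = 8.
Resident 4: others sum to 65; max(0, 51 - 65) = 0.
Resident 5: others sum to 50; max(0, 51 - 50) = 1.
Total collected = 0 + 3 + 8 + 0 + 1 = 12.

12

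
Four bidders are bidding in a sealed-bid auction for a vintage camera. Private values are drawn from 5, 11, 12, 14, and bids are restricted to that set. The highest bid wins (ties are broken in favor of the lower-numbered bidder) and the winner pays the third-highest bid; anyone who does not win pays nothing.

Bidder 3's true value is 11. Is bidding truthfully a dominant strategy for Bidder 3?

Consider the case where Bidder 1 bids 5, Bidder 2 bids 5 and Bidder 4 bids 12.
Truthful bid 11: loses, pays 0, utility 0.
Bid 12 instead: wins, pays 5, utility 11 - 5 = 6.
Since 6 > 0, bidding 12 is strictly better here, so truthful bidding is not dominant.

No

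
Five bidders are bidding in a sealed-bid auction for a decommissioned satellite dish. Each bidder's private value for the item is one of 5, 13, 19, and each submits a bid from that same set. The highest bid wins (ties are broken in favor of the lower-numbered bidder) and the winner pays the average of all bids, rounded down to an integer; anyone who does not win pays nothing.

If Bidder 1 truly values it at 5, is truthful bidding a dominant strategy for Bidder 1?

Check each profile of the others' bids and compare truth against every alternative bid.
Others bid (13, 13, 13, 13): truth gives 0, best alternative gives -8.
Others bid (5, 13, 13, 13): truth gives 0, best alternative gives -6.
Others bid (13, 5, 13, 13): truth gives 0, best alternative gives -6.
Others bid (13, 13, 5, 13): truth gives 0, best alternative gives -6.
Others bid (13, 13, 13, 5): truth gives 0, best alternative gives -6.
Others bid (5, 5, 13, 13): truth gives 0, best alternative gives -4.
(Remaining 75 profiles checked similarly; truth is weakly best in each.)
In every case the truthful bid is at least as good as any alternative, so it is a dominant strategy.

Yes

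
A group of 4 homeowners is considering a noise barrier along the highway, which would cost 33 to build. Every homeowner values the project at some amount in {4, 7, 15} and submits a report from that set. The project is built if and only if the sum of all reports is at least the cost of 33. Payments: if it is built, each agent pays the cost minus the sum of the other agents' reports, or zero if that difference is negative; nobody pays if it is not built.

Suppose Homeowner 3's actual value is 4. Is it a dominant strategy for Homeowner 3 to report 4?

Yes

Check each profile of the others' reports and compare truth against every alternative report.
Others report (4, 7, 15): truth gives 0, best alternative gives -3.
Others report (4, 15, 7): truth gives 0, best alternative gives -3.
Others report (7, 4, 15): truth gives 0, best alternative gives -3.
Others report (7, 15, 4): truth gives 0, best alternative gives -3.
Others report (15, 4, 7): truth gives 0, best alternative gives -3.
Others report (15, 7, 4): truth gives 0, best alternative gives -3.
(Remaining 21 profiles checked similarly; truth is weakly best in each.)
In every case the truthful report is at least as good as any alternative, so it is a dominant strategy.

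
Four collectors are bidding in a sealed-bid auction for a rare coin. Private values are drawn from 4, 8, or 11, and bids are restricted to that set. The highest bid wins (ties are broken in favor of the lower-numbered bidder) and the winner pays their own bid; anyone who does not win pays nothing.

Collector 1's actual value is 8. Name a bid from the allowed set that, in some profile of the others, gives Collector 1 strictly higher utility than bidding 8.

Suppose Collector 2 bids 4, Collector 3 bids 4 and Collector 4 bids 4.
Bid 8: wins, pays 8, utility 8 - 8 = 0.
Bid 4: wins, pays 4, utility 8 - 4 = 4.
So bidding 4 beats truth here (4 > 0).

4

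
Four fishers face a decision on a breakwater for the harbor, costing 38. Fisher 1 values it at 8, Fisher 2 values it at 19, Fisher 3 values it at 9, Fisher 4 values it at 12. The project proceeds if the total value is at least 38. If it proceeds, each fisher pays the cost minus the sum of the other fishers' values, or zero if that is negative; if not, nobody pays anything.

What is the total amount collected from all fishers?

11

Total value 48 ≥ cost 38, so it is built.
Fisher 1: others sum to 40; max(0, 38 - 40) = 0.
Fisher 2: others sum to 29; max(0, 38 - 29) = 9.
Fisher 3: others sum to 39; max(0, 38 - 39) = 0.
Fisher 4: others sum to 36; max(0, 38 - 36) = 2.
Total collected = 0 + 9 + 0 + 2 = 11.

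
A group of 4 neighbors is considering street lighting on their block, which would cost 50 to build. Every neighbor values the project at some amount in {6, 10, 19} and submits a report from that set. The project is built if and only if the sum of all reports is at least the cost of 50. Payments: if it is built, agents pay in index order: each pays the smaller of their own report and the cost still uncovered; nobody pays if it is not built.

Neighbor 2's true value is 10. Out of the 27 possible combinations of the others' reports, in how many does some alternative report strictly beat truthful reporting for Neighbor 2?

Others report (6, 19, 19): truth gives 0; report 6 gives 4 > 0. Violating.
Others report (10, 19, 19): truth gives 0; report 6 gives 4 > 0. Violating.
Others report (19, 6, 19): truth gives 0; report 6 gives 4 > 0. Violating.
Others report (19, 10, 19): truth gives 0; report 6 gives 4 > 0. Violating.
Others report (6, 6, 6): truth gives 0; no alternative beats it.
Others report (6, 6, 10): truth gives 0; no alternative beats it.
(Checking all 27 profiles: 7 have a profitable deviation, 20 do not.)

7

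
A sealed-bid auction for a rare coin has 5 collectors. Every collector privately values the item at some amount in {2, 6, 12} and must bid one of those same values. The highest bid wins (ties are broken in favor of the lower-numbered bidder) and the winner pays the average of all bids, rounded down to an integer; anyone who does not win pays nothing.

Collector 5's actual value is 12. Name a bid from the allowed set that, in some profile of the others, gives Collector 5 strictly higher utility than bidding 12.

6

Suppose Collector 1 bids 2, Collector 2 bids 2, Collector 3 bids 2 and Collector 4 bids 2.
Bid 12: wins, pays 4, utility 12 - 4 = 8.
Bid 6: wins, pays 2, utility 12 - 2 = 10.
So bidding 6 beats truth here (10 > 8).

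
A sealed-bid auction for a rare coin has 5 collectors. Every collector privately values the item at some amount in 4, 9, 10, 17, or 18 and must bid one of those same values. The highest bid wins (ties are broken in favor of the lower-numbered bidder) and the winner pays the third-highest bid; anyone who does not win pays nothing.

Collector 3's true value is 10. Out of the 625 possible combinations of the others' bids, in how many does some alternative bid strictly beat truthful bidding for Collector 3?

Others bid (4, 4, 4, 17): truth gives 0; bid 17 gives 6 > 0. Violating.
Others bid (4, 4, 4, 18): truth gives 0; bid 18 gives 6 > 0. Violating.
Others bid (4, 4, 9, 17): truth gives 0; bid 17 gives 1 > 0. Violating.
Others bid (4, 4, 9, 18): truth gives 0; bid 18 gives 1 > 0. Violating.
Others bid (4, 4, 4, 4): truth gives 6; no alternative beats it.
Others bid (4, 4, 4, 9): truth gives 6; no alternative beats it.
(Checking all 625 profiles: 64 have a profitable deviation, 561 do not.)

64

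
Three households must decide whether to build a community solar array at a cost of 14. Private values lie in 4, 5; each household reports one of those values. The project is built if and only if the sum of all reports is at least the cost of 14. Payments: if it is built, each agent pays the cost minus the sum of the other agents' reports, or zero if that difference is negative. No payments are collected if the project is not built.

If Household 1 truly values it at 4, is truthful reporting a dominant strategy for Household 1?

Check each profile of the others' reports and compare truth against every alternative report.
Others report (4, 5): truth gives 0, best alternative gives -1.
Others report (5, 4): truth gives 0, best alternative gives -1.
Others report (4, 4): truth gives 0, best alternative gives 0.
Others report (5, 5): truth gives 0, best alternative gives 0.
In every case the truthful report is at least as good as any alternative, so it is a dominant strategy.

Yes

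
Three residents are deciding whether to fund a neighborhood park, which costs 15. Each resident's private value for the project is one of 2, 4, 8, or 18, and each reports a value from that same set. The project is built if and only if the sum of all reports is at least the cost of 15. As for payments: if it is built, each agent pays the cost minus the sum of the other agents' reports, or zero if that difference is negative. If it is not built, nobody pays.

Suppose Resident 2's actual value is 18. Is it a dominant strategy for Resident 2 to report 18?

Yes

Check each profile of the others' reports and compare truth against every alternative report.
Others report (2, 4): truth gives 9, best alternative gives 0.
Others report (4, 2): truth gives 9, best alternative gives 0.
Others report (2, 2): truth gives 7, best alternative gives 0.
Others report (2, 18): truth gives 18, best alternative gives 18.
Others report (4, 18): truth gives 18, best alternative gives 18.
Others report (8, 8): truth gives 18, best alternative gives 18.
(Remaining 10 profiles checked similarly; truth is weakly best in each.)
In every case the truthful report is at least as good as any alternative, so it is a dominant strategy.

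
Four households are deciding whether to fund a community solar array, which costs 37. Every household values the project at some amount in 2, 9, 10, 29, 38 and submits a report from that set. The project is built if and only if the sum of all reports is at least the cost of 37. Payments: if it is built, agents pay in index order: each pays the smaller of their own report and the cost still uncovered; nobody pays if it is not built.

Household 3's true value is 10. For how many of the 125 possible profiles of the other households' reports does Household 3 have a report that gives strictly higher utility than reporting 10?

33

Others report (2, 2, 29): truth gives 0; report 9 gives 1 > 0. Violating.
Others report (2, 2, 38): truth gives 0; report 2 gives 8 > 0. Violating.
Others report (2, 9, 29): truth gives 0; report 2 gives 8 > 0. Violating.
Others report (2, 9, 38): truth gives 0; report 2 gives 8 > 0. Violating.
Others report (2, 2, 2): truth gives 0; no alternative beats it.
Others report (2, 2, 9): truth gives 0; no alternative beats it.
(Checking all 125 profiles: 33 have a profitable deviation, 92 do not.)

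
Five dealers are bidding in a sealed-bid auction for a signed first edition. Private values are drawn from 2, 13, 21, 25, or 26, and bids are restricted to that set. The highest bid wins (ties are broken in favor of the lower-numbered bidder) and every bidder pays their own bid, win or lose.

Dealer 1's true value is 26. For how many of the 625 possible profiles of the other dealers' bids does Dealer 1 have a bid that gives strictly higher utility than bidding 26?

Others bid (2, 2, 2, 2): truth gives 0; bid 2 gives 24 > 0. Violating.
Others bid (2, 2, 2, 13): truth gives 0; bid 13 gives 13 > 0. Violating.
Others bid (2, 2, 2, 21): truth gives 0; bid 21 gives 5 > 0. Violating.
Others bid (2, 2, 2, 25): truth gives 0; bid 25 gives 1 > 0. Violating.
Others bid (2, 2, 2, 26): truth gives 0; no alternative beats it.
Others bid (2, 2, 13, 26): truth gives 0; no alternative beats it.
(Checking all 625 profiles: 256 have a profitable deviation, 369 do not.)

256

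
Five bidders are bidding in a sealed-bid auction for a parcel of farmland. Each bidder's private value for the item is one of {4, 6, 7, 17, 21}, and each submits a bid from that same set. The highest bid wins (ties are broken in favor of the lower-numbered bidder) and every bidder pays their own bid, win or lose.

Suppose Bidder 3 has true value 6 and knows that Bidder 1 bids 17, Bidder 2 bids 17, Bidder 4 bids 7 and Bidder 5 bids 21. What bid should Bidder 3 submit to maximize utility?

4

Bid 4: loses but pays 4, utility -4.
Bid 6: loses but pays 6, utility -6.
Bid 7: loses but pays 7, utility -7.
Bid 17: loses but pays 17, utility -17.
Bid 21: wins, pays 21, utility 6 - 21 = -15.
The best choice is 4 with utility -4.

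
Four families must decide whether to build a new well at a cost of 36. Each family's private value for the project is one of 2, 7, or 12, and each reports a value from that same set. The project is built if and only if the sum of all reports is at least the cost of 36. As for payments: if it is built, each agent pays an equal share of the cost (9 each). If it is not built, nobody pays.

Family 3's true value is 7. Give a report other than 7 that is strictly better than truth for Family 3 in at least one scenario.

Suppose Family 1 reports 7, Family 2 reports 12 and Family 4 reports 12.
Report 7: project built, pays 9, utility 7 - 9 = -2.
Report 2: project not built, utility 0.
So reporting 2 beats truth here (0 > -2).

2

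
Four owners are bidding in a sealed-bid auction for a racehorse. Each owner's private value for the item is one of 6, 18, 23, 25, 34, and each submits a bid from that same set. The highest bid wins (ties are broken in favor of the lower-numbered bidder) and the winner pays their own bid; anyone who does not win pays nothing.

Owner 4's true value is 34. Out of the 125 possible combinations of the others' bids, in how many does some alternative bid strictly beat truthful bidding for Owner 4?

27

Others bid (6, 6, 6): truth gives 0; bid 18 gives 16 > 0. Violating.
Others bid (6, 6, 18): truth gives 0; bid 23 gives 11 > 0. Violating.
Others bid (6, 6, 23): truth gives 0; bid 25 gives 9 > 0. Violating.
Others bid (6, 18, 6): truth gives 0; bid 23 gives 11 > 0. Violating.
Others bid (6, 6, 25): truth gives 0; no alternative beats it.
Others bid (6, 6, 34): truth gives 0; no alternative beats it.
(Checking all 125 profiles: 27 have a profitable deviation, 98 do not.)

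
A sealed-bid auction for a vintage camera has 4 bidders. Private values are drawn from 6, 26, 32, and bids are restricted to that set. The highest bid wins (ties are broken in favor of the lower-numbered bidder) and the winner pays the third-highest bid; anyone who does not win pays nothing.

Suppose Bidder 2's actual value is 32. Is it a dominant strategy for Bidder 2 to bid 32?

Check each profile of the others' bids and compare truth against every alternative bid.
Others bid (6, 6, 32): truth gives 26, best alternative gives 0.
Others bid (6, 32, 6): truth gives 26, best alternative gives 0.
Others bid (26, 6, 6): truth gives 26, best alternative gives 0.
Others bid (6, 26, 32): truth gives 6, best alternative gives 0.
Others bid (6, 32, 26): truth gives 6, best alternative gives 0.
Others bid (26, 6, 26): truth gives 6, best alternative gives 0.
(Remaining 21 profiles checked similarly; truth is weakly best in each.)
In every case the truthful bid is at least as good as any alternative, so it is a dominant strategy.

Yes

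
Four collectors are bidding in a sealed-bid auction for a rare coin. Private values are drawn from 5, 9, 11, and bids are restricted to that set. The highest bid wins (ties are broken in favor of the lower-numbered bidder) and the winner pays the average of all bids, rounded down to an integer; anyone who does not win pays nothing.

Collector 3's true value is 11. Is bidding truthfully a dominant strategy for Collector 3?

Yes

Check each profile of the others' bids and compare truth against every alternative bid.
Others bid (5, 9, 5): truth gives 4, best alternative gives 0.
Others bid (9, 5, 5): truth gives 4, best alternative gives 0.
Others bid (5, 5, 11): truth gives 3, best alternative gives 0.
Others bid (5, 9, 9): truth gives 3, best alternative gives 0.
Others bid (9, 5, 9): truth gives 3, best alternative gives 0.
Others bid (9, 9, 5): truth gives 3, best alternative gives 0.
(Remaining 21 profiles checked similarly; truth is weakly best in each.)
In every case the truthful bid is at least as good as any alternative, so it is a dominant strategy.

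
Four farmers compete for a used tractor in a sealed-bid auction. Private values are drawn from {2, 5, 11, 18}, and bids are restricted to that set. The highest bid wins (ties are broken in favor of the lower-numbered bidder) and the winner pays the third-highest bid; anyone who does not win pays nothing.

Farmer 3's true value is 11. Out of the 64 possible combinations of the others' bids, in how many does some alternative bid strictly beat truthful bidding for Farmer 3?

Others bid (2, 2, 18): truth gives 0; bid 18 gives 9 > 0. Violating.
Others bid (2, 5, 18): truth gives 0; bid 18 gives 6 > 0. Violating.
Others bid (2, 11, 2): truth gives 0; bid 18 gives 9 > 0. Violating.
Others bid (2, 11, 5): truth gives 0; bid 18 gives 6 > 0. Violating.
Others bid (2, 2, 2): truth gives 9; no alternative beats it.
Others bid (2, 2, 5): truth gives 9; no alternative beats it.
(Checking all 64 profiles: 12 have a profitable deviation, 52 do not.)

12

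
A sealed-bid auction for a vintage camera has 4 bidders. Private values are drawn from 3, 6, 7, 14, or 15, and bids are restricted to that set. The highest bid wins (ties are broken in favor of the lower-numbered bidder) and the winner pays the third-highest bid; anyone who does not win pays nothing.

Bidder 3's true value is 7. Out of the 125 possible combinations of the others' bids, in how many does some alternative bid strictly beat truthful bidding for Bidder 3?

24

Others bid (3, 3, 14): truth gives 0; bid 14 gives 4 > 0. Violating.
Others bid (3, 3, 15): truth gives 0; bid 15 gives 4 > 0. Violating.
Others bid (3, 6, 14): truth gives 0; bid 14 gives 1 > 0. Violating.
Others bid (3, 6, 15): truth gives 0; bid 15 gives 1 > 0. Violating.
Others bid (3, 3, 3): truth gives 4; no alternative beats it.
Others bid (3, 3, 6): truth gives 4; no alternative beats it.
(Checking all 125 profiles: 24 have a profitable deviation, 101 do not.)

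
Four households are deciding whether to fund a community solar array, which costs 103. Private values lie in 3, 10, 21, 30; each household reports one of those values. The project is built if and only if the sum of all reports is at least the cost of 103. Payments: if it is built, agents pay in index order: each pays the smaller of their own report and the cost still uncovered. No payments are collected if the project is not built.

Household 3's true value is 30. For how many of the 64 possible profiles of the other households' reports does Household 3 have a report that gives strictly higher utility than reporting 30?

Others report (30, 30, 30): truth gives 0; report 21 gives 9 > 0. Violating.
Others report (3, 3, 3): truth gives 0; no alternative beats it.
Others report (3, 3, 10): truth gives 0; no alternative beats it.
(Checking all 64 profiles: 1 has a profitable deviation, 63 do not.)

1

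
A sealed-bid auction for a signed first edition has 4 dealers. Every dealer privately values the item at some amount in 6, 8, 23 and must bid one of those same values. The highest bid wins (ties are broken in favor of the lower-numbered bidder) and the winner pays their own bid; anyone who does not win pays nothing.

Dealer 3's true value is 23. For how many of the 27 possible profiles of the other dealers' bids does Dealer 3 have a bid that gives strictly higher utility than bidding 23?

2

Others bid (6, 6, 6): truth gives 0; bid 8 gives 15 > 0. Violating.
Others bid (6, 6, 8): truth gives 0; bid 8 gives 15 > 0. Violating.
Others bid (6, 6, 23): truth gives 0; no alternative beats it.
Others bid (6, 8, 6): truth gives 0; no alternative beats it.
(Checking all 27 profiles: 2 have a profitable deviation, 25 do not.)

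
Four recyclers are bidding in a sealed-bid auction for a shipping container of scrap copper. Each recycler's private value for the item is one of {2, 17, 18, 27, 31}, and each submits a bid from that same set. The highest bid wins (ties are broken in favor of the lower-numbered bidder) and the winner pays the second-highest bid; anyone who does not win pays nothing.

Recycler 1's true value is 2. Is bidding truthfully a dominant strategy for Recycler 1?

Check each profile of the others' bids and compare truth against every alternative bid.
Others bid (2, 2, 17): truth gives 0, best alternative gives -15.
Others bid (2, 17, 2): truth gives 0, best alternative gives -15.
Others bid (2, 17, 17): truth gives 0, best alternative gives -15.
Others bid (17, 2, 2): truth gives 0, best alternative gives -15.
Others bid (17, 2, 17): truth gives 0, best alternative gives -15.
Others bid (17, 17, 2): truth gives 0, best alternative gives -15.
(Remaining 119 profiles checked similarly; truth is weakly best in each.)
In every case the truthful bid is at least as good as any alternative, so it is a dominant strategy.

Yes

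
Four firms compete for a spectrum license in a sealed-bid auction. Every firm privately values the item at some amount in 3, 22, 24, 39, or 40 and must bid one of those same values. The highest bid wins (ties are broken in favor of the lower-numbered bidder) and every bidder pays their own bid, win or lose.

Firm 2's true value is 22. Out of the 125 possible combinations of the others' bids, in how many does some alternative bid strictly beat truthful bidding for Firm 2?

121

Others bid (3, 3, 24): truth gives -22; bid 24 gives -2 > -22. Violating.
Others bid (3, 3, 39): truth gives -22; bid 3 gives -3 > -22. Violating.
Others bid (3, 3, 40): truth gives -22; bid 3 gives -3 > -22. Violating.
Others bid (3, 22, 24): truth gives -22; bid 24 gives -2 > -22. Violating.
Others bid (3, 3, 3): truth gives 0; no alternative beats it.
Others bid (3, 3, 22): truth gives 0; no alternative beats it.
(Checking all 125 profiles: 121 have a profitable deviation, 4 do not.)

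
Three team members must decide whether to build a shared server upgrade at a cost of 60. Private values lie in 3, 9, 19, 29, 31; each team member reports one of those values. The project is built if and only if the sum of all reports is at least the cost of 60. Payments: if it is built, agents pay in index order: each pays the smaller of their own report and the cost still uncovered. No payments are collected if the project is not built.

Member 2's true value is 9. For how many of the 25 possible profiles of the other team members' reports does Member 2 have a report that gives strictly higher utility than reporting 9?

4

Others report (29, 29): truth gives 0; report 3 gives 6 > 0. Violating.
Others report (29, 31): truth gives 0; report 3 gives 6 > 0. Violating.
Others report (31, 29): truth gives 0; report 3 gives 6 > 0. Violating.
Others report (31, 31): truth gives 0; report 3 gives 6 > 0. Violating.
Others report (3, 3): truth gives 0; no alternative beats it.
Others report (3, 9): truth gives 0; no alternative beats it.
(Checking all 25 profiles: 4 have a profitable deviation, 21 do not.)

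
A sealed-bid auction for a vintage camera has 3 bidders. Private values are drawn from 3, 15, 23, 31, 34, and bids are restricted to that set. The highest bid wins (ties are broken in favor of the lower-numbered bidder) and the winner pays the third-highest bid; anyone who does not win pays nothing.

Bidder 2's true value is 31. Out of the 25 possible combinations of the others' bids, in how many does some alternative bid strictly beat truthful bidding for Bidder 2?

6

Others bid (3, 34): truth gives 0; bid 34 gives 28 > 0. Violating.
Others bid (15, 34): truth gives 0; bid 34 gives 16 > 0. Violating.
Others bid (23, 34): truth gives 0; bid 34 gives 8 > 0. Violating.
Others bid (31, 3): truth gives 0; bid 34 gives 28 > 0. Violating.
Others bid (3, 3): truth gives 28; no alternative beats it.
Others bid (3, 15): truth gives 28; no alternative beats it.
(Checking all 25 profiles: 6 have a profitable deviation, 19 do not.)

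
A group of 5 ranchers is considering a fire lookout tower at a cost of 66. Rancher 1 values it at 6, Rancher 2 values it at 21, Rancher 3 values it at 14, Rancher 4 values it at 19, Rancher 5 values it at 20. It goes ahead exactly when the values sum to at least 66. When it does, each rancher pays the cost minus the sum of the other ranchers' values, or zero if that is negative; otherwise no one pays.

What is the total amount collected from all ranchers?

Total value 80 ≥ cost 66, so it is built.
Rancher 1: others sum to 74; max(0, 66 - 74) = 0.
Rancher 2: others sum to 59; max(0, 66 - 59) = 7.
Rancher 3: others sum to 66; max(0, 66 - 66) = 0.
Rancher 4: others sum to 61; max(0, 66 - 61) = 5.
Rancher 5: others sum to 60; max(0, 66 - 60) = 6.
Total collected = 0 + 7 + 0 + 5 + 6 = 18.

18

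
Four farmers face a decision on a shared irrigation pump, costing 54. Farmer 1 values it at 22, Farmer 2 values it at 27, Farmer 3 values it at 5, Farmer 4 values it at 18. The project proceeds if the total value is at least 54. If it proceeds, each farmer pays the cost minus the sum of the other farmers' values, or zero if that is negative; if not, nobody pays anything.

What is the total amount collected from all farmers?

Total value 72 ≥ cost 54, so it is built.
Farmer 1: others sum to 50; max(0, 54 - 50) = 4.
Farmer 2: others sum to 45; max(0, 54 - 45) = 9.
Farmer 3: others sum to 67; max(0, 54 - 67) = 0.
Farmer 4: others sum to 54; max(0, 54 - 54) = 0.
Total collected = 4 + 9 + 0 + 0 = 13.

13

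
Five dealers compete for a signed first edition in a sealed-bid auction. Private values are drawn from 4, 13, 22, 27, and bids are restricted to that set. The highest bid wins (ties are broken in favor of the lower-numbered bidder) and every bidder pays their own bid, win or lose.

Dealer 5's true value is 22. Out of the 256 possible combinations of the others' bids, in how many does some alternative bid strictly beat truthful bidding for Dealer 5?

Others bid (4, 4, 4, 4): truth gives 0; bid 13 gives 9 > 0. Violating.
Others bid (4, 4, 4, 22): truth gives -22; bid 4 gives -4 > -22. Violating.
Others bid (4, 4, 4, 27): truth gives -22; bid 4 gives -4 > -22. Violating.
Others bid (4, 4, 13, 22): truth gives -22; bid 4 gives -4 > -22. Violating.
Others bid (4, 4, 4, 13): truth gives 0; no alternative beats it.
Others bid (4, 4, 13, 4): truth gives 0; no alternative beats it.
(Checking all 256 profiles: 241 have a profitable deviation, 15 do not.)

241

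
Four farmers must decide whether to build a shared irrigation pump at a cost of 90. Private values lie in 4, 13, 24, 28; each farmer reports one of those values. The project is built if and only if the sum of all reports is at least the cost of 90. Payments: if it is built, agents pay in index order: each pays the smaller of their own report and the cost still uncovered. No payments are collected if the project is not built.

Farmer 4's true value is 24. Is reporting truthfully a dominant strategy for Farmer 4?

Check each profile of the others' reports and compare truth against every alternative report.
Others report (28, 28, 28): truth gives 18, best alternative gives 18.
Others report (24, 28, 28): truth gives 14, best alternative gives 14.
Others report (28, 24, 28): truth gives 14, best alternative gives 14.
Others report (28, 28, 24): truth gives 14, best alternative gives 14.
Others report (24, 24, 28): truth gives 10, best alternative gives 10.
Others report (24, 28, 24): truth gives 10, best alternative gives 10.
(Remaining 58 profiles checked similarly; truth is weakly best in each.)
In every case the truthful report is at least as good as any alternative, so it is a dominant strategy.

Yes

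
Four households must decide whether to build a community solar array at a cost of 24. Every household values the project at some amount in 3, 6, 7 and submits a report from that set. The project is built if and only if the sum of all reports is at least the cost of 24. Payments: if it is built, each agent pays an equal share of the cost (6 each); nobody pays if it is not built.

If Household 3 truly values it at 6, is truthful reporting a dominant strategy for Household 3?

Yes

Check each profile of the others' reports and compare truth against every alternative report.
Others report (3, 3, 3): truth gives 0, best alternative gives 0.
Others report (3, 3, 6): truth gives 0, best alternative gives 0.
Others report (3, 3, 7): truth gives 0, best alternative gives 0.
Others report (3, 6, 3): truth gives 0, best alternative gives 0.
Others report (3, 6, 6): truth gives 0, best alternative gives 0.
Others report (3, 6, 7): truth gives 0, best alternative gives 0.
(Remaining 21 profiles checked similarly; truth is weakly best in each.)
In every case the truthful report is at least as good as any alternative, so it is a dominant strategy.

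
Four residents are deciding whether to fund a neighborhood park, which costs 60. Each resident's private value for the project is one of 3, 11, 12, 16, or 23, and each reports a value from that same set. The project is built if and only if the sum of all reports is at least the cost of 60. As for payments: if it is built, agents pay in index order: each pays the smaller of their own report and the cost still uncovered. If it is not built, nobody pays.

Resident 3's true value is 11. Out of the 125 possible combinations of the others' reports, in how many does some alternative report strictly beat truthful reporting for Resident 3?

10

Others report (11, 23, 23): truth gives 0; report 3 gives 8 > 0. Violating.
Others report (12, 23, 23): truth gives 0; report 3 gives 8 > 0. Violating.
Others report (16, 23, 23): truth gives 0; report 3 gives 8 > 0. Violating.
Others report (23, 11, 23): truth gives 0; report 3 gives 8 > 0. Violating.
Others report (3, 3, 3): truth gives 0; no alternative beats it.
Others report (3, 3, 11): truth gives 0; no alternative beats it.
(Checking all 125 profiles: 10 have a profitable deviation, 115 do not.)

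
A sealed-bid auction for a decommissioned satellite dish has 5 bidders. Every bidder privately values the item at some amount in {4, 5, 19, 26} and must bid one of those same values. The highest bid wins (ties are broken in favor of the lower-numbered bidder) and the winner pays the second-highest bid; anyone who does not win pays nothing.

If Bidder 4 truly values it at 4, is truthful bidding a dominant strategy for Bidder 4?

Check each profile of the others' bids and compare truth against every alternative bid.
Others bid (4, 4, 4, 5): truth gives 0, best alternative gives -1.
Others bid (4, 4, 4, 4): truth gives 0, best alternative gives 0.
Others bid (4, 4, 4, 19): truth gives 0, best alternative gives 0.
Others bid (4, 4, 4, 26): truth gives 0, best alternative gives 0.
Others bid (4, 4, 5, 4): truth gives 0, best alternative gives 0.
Others bid (4, 4, 5, 5): truth gives 0, best alternative gives 0.
(Remaining 250 profiles checked similarly; truth is weakly best in each.)
In every case the truthful bid is at least as good as any alternative, so it is a dominant strategy.

Yes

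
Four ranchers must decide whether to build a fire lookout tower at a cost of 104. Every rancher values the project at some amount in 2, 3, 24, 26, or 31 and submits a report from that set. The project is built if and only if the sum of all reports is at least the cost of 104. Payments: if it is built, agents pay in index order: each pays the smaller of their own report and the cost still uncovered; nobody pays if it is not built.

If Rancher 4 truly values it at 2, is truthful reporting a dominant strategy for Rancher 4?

Check each profile of the others' reports and compare truth against every alternative report.
Others report (2, 2, 2): truth gives 0, best alternative gives 0.
Others report (2, 2, 3): truth gives 0, best alternative gives 0.
Others report (2, 2, 24): truth gives 0, best alternative gives 0.
Others report (2, 2, 26): truth gives 0, best alternative gives 0.
Others report (2, 2, 31): truth gives 0, best alternative gives 0.
Others report (2, 3, 2): truth gives 0, best alternative gives 0.
(Remaining 119 profiles checked similarly; truth is weakly best in each.)
In every case the truthful report is at least as good as any alternative, so it is a dominant strategy.

Yes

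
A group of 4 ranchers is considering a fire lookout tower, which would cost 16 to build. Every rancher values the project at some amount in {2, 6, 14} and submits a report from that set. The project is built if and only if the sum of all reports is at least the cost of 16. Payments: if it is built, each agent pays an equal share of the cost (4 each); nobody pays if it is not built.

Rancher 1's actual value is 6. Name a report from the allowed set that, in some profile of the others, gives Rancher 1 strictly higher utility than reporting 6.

14

Suppose Rancher 2 reports 2, Rancher 3 reports 2 and Rancher 4 reports 2.
Report 6: project not built, utility 0.
Report 14: project built, pays 4, utility 6 - 4 = 2.
So reporting 14 beats truth here (2 > 0).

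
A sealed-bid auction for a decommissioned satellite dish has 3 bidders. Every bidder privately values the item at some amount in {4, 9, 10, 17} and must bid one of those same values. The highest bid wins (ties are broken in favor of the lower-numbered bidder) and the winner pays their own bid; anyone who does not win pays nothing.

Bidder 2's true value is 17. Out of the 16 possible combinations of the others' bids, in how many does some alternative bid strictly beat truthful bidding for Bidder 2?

6

Others bid (4, 4): truth gives 0; bid 9 gives 8 > 0. Violating.
Others bid (4, 9): truth gives 0; bid 9 gives 8 > 0. Violating.
Others bid (4, 10): truth gives 0; bid 10 gives 7 > 0. Violating.
Others bid (9, 4): truth gives 0; bid 10 gives 7 > 0. Violating.
Others bid (4, 17): truth gives 0; no alternative beats it.
Others bid (9, 17): truth gives 0; no alternative beats it.
(Checking all 16 profiles: 6 have a profitable deviation, 10 do not.)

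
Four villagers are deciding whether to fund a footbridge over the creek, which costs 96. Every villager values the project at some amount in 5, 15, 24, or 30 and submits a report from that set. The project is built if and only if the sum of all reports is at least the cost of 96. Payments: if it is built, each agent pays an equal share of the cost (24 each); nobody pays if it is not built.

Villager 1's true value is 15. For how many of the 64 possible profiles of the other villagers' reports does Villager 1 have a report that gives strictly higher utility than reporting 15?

4

Others report (24, 30, 30): truth gives -9; report 5 gives 0 > -9. Violating.
Others report (30, 24, 30): truth gives -9; report 5 gives 0 > -9. Violating.
Others report (30, 30, 24): truth gives -9; report 5 gives 0 > -9. Violating.
Others report (30, 30, 30): truth gives -9; report 5 gives 0 > -9. Violating.
Others report (5, 5, 5): truth gives 0; no alternative beats it.
Others report (5, 5, 15): truth gives 0; no alternative beats it.
(Checking all 64 profiles: 4 have a profitable deviation, 60 do not.)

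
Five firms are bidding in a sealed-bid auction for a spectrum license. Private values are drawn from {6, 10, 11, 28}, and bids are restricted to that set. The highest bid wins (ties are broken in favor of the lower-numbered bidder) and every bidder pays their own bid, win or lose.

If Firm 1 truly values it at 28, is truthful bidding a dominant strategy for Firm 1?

No

Consider the case where Firm 2 bids 6, Firm 3 bids 6, Firm 4 bids 6 and Firm 5 bids 6.
Truthful bid 28: wins, pays 28, utility 28 - 28 = 0.
Bid 6 instead: wins, pays 6, utility 28 - 6 = 22.
Since 22 > 0, bidding 6 is strictly better here, so truthful bidding is not dominant.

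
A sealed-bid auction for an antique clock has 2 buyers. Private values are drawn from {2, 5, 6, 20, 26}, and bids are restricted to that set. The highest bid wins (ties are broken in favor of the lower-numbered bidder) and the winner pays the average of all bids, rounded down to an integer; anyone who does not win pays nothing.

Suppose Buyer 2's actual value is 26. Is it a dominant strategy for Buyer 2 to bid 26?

Consider the case where Buyer 1 bids 2.
Truthful bid 26: wins, pays 14, utility 26 - 14 = 12.
Bid 5 instead: wins, pays 3, utility 26 - 3 = 23.
Since 23 > 12, bidding 5 is strictly better here, so truthful bidding is not dominant.

No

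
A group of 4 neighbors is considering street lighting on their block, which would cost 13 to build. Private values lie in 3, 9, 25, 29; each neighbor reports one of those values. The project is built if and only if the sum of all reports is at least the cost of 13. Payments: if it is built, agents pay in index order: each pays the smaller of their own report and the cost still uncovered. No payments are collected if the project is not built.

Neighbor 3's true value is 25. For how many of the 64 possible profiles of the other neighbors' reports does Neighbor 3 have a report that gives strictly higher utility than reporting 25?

3

Others report (3, 3, 9): truth gives 18; report 3 gives 22 > 18. Violating.
Others report (3, 3, 25): truth gives 18; report 3 gives 22 > 18. Violating.
Others report (3, 3, 29): truth gives 18; report 3 gives 22 > 18. Violating.
Others report (3, 3, 3): truth gives 18; no alternative beats it.
Others report (3, 9, 3): truth gives 24; no alternative beats it.
(Checking all 64 profiles: 3 have a profitable deviation, 61 do not.)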